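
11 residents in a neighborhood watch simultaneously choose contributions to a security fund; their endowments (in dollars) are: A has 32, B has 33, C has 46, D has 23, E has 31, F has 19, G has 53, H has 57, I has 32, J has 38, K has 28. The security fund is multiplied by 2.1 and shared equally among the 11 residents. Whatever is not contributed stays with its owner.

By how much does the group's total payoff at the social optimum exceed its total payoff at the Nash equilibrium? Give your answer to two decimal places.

The private return per contributed unit is 2.1/11 = 0.1909 < 1 for every player regardless of endowment, so the Nash equilibrium is zero contribution and the group total is Σ E_j = 32 + 33 + 46 + 23 + 31 + 19 + 53 + 57 + 32 + 38 + 28 = 392.
Each contributed unit returns 2.100 to the group, so the social optimum is full contribution by everyone: group total = 2.100 × 392 = 823.20.
Efficiency loss = (2.100 − 1) × 392 = 431.20.

431.20 dollars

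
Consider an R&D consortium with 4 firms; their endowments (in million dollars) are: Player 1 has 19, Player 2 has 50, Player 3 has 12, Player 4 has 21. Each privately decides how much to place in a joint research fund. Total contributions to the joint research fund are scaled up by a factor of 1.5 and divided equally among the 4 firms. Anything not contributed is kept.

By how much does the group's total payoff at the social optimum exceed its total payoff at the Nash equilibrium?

The private return per contributed unit is 1.5/4 = 0.3750 < 1 for every player regardless of endowment, so the Nash equilibrium is zero contribution and the group total is Σ E_j = 19 + 50 + 12 + 21 = 102.
Each contributed unit returns 1.500 to the group, so the social optimum is full contribution by everyone: group total = 1.500 × 102 = 153.00.
Efficiency loss = (1.500 − 1) × 102 = 51.00.

51.00 million dollars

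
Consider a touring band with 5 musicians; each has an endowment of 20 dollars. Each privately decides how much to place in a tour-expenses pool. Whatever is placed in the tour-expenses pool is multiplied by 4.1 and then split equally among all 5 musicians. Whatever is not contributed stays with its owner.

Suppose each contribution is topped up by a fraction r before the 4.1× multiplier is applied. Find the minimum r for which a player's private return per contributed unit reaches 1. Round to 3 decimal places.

With matching at rate r, one contributed unit becomes (1 + r) in the tour-expenses pool and returns 4.1 × (1 + r) / 5 to the contributor.
Setting this equal to 1: 1 + r = 5/4.1 = 1.2195.
So the minimum matching rate is r = 1.2195 − 1 = 0.220.

0.220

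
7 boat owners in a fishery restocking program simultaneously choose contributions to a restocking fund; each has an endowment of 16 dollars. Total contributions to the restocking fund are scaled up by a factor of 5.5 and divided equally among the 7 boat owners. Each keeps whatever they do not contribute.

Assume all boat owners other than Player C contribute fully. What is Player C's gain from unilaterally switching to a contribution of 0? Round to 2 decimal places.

3.43 dollars

Switching from a contribution of 16 to 0 lets Player C keep an extra 16 dollars, but lowers the restocking fund by 16, which costs Player C their own share of that drop: 5.5/7 × 16 = 12.57.
Net gain = 16 − 12.57 = 3.43. The private return per contributed unit (0.7857) is below 1, so free-riding is indeed the best response regardless of what the others do.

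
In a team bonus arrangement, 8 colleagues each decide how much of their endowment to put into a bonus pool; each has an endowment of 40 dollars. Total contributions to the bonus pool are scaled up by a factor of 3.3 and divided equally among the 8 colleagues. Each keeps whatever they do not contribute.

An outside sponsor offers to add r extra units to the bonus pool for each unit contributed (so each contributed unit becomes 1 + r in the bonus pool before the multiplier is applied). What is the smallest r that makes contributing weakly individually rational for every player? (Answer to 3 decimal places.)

1.424

With matching at rate r, one contributed unit becomes (1 + r) in the bonus pool and returns 3.3 × (1 + r) / 8 to the contributor.
Setting this equal to 1: 1 + r = 8/3.3 = 2.4242.
So the minimum matching rate is r = 2.4242 − 1 = 1.424.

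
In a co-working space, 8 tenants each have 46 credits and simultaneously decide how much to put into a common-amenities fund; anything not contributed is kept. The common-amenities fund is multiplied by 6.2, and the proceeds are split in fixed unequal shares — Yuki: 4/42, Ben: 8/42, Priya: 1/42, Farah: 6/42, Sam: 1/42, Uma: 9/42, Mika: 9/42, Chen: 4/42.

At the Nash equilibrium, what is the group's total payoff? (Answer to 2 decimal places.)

1085.60 credits

Player j's private return per contributed unit is 6.2 × (j's share). Contributing is weakly dominant for j when that share is at least 1/6.2 = 0.1613, and contributing 0 is dominant otherwise.
Ben, Uma and Mika clear that bar, contributing 46 each; the remaining 5 contribute 0. Total contributed: 138.
The common-amenities fund pays out 6.2 × 138 = 855.60 in total (split across the unequal shares, but the aggregate is all that matters for the group sum).
The 5 free-riders keep 46 each, adding 230. Group total = 230 + 855.60 = 1085.60.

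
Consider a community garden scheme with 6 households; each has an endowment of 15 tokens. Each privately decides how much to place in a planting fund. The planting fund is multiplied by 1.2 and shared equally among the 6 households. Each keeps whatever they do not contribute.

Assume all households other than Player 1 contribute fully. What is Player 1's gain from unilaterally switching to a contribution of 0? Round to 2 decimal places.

12.00 tokens

Switching from a contribution of 15 to 0 lets Player 1 keep an extra 15 tokens, but lowers the planting fund by 15, which costs Player 1 their own share of that drop: 1.2/6 × 15 = 3.00.
Net gain = 15 − 3.00 = 12.00. The private return per contributed unit (0.2000) is below 1, so free-riding is indeed the best response regardless of what the others do.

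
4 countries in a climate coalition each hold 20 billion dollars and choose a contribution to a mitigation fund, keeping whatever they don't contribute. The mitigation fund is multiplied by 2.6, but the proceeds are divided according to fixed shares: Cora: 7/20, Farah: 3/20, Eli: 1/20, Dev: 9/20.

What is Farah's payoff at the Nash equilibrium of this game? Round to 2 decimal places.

A player with share s gets back 2.6·s per unit contributed, so full contribution is dominant for anyone with s > 1/2.6 = 0.3846 and zero contribution is dominant for anyone below.
Dev alone (share 9/20) is above the threshold, contributing 20; the remaining 3 contribute 0. Total contributed: 20.
Farah keeps 20 and receives 2.6 × 20 × 3/20 = 7.80 from the mitigation fund, for a payoff of 27.80.

27.80 billion dollars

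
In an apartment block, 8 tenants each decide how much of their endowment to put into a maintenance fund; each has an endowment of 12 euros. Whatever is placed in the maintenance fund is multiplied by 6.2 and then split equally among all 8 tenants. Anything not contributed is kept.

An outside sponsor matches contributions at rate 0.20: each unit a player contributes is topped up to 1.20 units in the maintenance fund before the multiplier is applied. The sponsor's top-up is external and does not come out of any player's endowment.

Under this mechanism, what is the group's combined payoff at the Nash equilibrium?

Even with the mechanism, each unit contributed returns only 6.2 × 1.20 / 8 = 0.9300 per unit of net cost, so contributing nothing is still dominant.
At the Nash equilibrium no one contributes; group total payoff = 8 × 12 = 96.

96.00 euros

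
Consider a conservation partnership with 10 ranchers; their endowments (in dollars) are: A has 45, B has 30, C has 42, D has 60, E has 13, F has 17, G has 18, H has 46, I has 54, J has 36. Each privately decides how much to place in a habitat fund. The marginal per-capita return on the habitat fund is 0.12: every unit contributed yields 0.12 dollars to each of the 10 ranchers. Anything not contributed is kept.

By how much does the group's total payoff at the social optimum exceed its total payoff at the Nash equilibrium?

The private return per contributed unit is 0.12 < 1 for everyone, so the Nash equilibrium is zero contribution and the group total is Σ E_j = 45 + 30 + 42 + 60 + 13 + 17 + 18 + 46 + 54 + 36 = 361.
Each contributed unit returns 1.200 to the group, so the social optimum is full contribution by everyone: group total = 1.200 × 361 = 433.20.
Efficiency loss = (1.200 − 1) × 361 = 72.20.

72.20 dollars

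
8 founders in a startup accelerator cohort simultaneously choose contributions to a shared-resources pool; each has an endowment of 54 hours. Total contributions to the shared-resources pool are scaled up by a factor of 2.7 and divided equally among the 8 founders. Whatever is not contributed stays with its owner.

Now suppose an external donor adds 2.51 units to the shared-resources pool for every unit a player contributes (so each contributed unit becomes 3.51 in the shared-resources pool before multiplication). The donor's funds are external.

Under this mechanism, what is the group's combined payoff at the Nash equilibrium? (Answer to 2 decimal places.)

4094.06 hours

Under the mechanism each unit contributed yields 2.7 × 3.51 / 8 = 1.1846 back to its contributor per unit of net cost, which exceeds 1, making full contribution the dominant choice for everyone.
So the Nash equilibrium is full contribution by all 8; the group earns 2.7 × 3.51 × 432 = 4094.06.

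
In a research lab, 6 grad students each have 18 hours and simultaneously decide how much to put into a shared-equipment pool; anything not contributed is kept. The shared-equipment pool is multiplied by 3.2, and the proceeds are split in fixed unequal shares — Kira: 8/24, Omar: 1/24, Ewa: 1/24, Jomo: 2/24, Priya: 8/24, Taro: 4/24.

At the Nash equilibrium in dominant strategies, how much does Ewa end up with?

A player with share s gets back 3.2·s per unit contributed, so full contribution is dominant for anyone with s > 1/3.2 = 0.3125 and zero contribution is dominant for anyone below.
Kira and Priya are above the threshold, contributing 18 each; the remaining 4 contribute 0. Total contributed: 36.
Ewa keeps 18 and receives 3.2 × 36 × 1/24 = 4.80 from the shared-equipment pool, for a payoff of 22.80.

22.80 hours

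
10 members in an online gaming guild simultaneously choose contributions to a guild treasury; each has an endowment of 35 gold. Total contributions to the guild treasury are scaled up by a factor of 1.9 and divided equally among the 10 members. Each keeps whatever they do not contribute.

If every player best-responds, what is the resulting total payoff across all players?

Each contributed unit returns 1.9/10 = 0.1900 to its contributor — below 1 — so contributing 0 is dominant for every player. At the Nash equilibrium everyone keeps their 35, and the group total is 10 × 35 = 350.

350.00 gold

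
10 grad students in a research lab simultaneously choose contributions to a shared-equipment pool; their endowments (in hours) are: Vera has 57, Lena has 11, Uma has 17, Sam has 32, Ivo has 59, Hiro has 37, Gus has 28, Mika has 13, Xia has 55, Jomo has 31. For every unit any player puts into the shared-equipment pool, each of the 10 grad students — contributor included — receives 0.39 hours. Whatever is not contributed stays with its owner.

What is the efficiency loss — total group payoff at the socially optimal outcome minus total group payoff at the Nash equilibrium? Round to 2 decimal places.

986.00 hours

The private return per contributed unit is 0.39 < 1 for everyone, so the Nash equilibrium is zero contribution and the group total is Σ E_j = 57 + 11 + 17 + 32 + 59 + 37 + 28 + 13 + 55 + 31 = 340.
Each contributed unit returns 3.900 to the group, so the social optimum is full contribution by everyone: group total = 3.900 × 340 = 1326.00.
Efficiency loss = (3.900 − 1) × 340 = 986.00.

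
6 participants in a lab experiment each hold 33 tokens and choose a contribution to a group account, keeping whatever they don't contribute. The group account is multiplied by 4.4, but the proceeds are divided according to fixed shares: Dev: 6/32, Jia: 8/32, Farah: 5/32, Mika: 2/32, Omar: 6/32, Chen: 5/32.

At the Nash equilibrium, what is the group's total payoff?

Player j's private return per contributed unit is 4.4 × (j's share). Contributing is weakly dominant for j when that share is at least 1/4.4 = 0.2273, and contributing 0 is dominant otherwise.
The only share above 0.2273 is Jia's 8/32, contributing 33; the remaining 5 contribute 0. Total contributed: 33.
The group account pays out 4.4 × 33 = 145.20 in total (split across the unequal shares, but the aggregate is all that matters for the group sum).
The 5 free-riders keep 33 each, adding 165. Group total = 165 + 145.20 = 310.20.

310.20 tokens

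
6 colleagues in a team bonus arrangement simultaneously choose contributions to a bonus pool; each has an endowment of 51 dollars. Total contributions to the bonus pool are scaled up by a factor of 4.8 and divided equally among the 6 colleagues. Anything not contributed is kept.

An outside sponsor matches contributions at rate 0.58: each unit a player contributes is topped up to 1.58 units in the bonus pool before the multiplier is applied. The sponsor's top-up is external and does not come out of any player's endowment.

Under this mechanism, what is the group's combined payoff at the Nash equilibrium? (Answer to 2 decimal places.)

With the mechanism, a contributed unit returns 4.8 × 1.58 / 6 = 1.2640 per unit of net cost to the contributor — now above 1 — so contributing fully is weakly dominant for every player.
At the Nash equilibrium everyone contributes 51. Group total payoff = 4.8 × 1.58 × 306 = 2320.70.

2320.70 dollars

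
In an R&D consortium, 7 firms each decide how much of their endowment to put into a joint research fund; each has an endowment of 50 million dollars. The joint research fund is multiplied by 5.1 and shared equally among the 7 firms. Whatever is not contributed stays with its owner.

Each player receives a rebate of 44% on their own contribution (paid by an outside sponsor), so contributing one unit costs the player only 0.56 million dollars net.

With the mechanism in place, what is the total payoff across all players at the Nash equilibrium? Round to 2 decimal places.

The effective private return per unit is now (5.1/7) / 0.56 = 1.3010 > 1, so every player's dominant strategy flips to full contribution.
At the Nash equilibrium everyone contributes 50. Group total payoff = 7 × (50 × 0.44 + 5.1 × 50) = 1939.00.

1939.00 million dollars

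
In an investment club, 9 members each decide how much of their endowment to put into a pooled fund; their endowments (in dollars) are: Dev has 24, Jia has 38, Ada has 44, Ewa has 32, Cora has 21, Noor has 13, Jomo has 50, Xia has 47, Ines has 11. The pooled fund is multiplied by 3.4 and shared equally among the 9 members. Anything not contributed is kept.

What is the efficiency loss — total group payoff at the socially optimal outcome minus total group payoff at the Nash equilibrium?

The private return per contributed unit is 3.4/9 = 0.3778 < 1 for every player regardless of endowment, so the Nash equilibrium is zero contribution and the group total is Σ E_j = 24 + 38 + 44 + 32 + 21 + 13 + 50 + 47 + 11 = 280.
Each contributed unit returns 3.400 to the group, so the social optimum is full contribution by everyone: group total = 3.400 × 280 = 952.00.
Efficiency loss = (3.400 − 1) × 280 = 672.00.

672.00 dollars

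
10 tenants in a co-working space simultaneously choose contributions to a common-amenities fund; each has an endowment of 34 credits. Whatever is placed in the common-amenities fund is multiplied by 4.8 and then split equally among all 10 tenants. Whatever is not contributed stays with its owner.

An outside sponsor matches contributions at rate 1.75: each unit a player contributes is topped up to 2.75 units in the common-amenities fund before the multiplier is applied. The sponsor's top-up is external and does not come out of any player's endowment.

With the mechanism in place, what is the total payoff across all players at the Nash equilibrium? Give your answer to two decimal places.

4488.00 credits

With the mechanism, a contributed unit returns 4.8 × 2.75 / 10 = 1.3200 per unit of net cost to the contributor — now above 1 — so contributing fully is weakly dominant for every player.
At the Nash equilibrium everyone contributes 34. Group total payoff = 4.8 × 2.75 × 340 = 4488.00.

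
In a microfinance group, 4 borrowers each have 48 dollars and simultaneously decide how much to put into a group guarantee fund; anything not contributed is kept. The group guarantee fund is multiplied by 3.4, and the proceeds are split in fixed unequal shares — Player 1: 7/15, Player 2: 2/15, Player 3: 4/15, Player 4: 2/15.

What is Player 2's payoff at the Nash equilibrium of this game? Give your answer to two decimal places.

69.76 dollars

Player j's private return per contributed unit is 3.4 × (j's share). Contributing is weakly dominant for j when that share is at least 1/3.4 = 0.2941, and contributing 0 is dominant otherwise.
The only share above 0.2941 is Player 1's 7/15, contributing 48; the remaining 3 contribute 0. Total contributed: 48.
Player 2 keeps 48 and receives 3.4 × 48 × 2/15 = 21.76 from the group guarantee fund, for a payoff of 69.76.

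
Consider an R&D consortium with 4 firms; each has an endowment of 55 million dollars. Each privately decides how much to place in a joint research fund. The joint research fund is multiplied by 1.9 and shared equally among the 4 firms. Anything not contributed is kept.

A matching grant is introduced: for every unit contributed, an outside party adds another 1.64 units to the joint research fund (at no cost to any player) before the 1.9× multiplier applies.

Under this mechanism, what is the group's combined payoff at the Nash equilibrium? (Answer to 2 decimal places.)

1103.52 million dollars

With the mechanism, a contributed unit returns 1.9 × 2.64 / 4 = 1.2540 per unit of net cost to the contributor — now above 1 — so contributing fully is weakly dominant for every player.
So the Nash equilibrium is full contribution by all 4; the group earns 1.9 × 2.64 × 220 = 1103.52.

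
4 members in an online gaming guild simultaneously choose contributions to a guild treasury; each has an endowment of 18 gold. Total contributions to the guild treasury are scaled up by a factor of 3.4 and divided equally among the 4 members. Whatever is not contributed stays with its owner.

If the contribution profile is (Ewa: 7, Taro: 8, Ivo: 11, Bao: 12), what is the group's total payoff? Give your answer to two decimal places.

163.20 gold

Total contributed: 7 + 8 + 11 + 12 = 38; total kept: 4 × 18 − 38 = 34.
The guild treasury pays out 3.4 × 38 = 129.20 in aggregate.
Group total = 34 + 129.20 = 163.20.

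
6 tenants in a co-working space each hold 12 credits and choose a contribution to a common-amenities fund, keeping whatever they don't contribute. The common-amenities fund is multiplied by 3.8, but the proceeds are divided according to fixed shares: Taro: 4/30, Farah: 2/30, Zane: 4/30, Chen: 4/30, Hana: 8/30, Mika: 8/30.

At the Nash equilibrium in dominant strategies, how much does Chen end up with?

Each unit j contributes comes back to j as 3.8 × (j's share), so j prefers to contribute only if that share exceeds 1/3.8 = 0.2632; otherwise keeping the unit dominates.
The shares above 0.2632 belong to Hana and Mika, contributing 12 each; the remaining 4 contribute 0. Total contributed: 24.
Chen keeps 12 and receives 3.8 × 24 × 4/30 = 12.16 from the common-amenities fund, for a payoff of 24.16.

24.16 credits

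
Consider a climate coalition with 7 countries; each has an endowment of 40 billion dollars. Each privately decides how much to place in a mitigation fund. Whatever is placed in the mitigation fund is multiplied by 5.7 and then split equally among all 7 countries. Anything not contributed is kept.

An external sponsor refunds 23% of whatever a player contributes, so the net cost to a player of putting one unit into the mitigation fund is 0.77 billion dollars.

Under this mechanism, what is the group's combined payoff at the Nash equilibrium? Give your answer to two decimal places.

1660.40 billion dollars

Under the mechanism each unit contributed yields (5.7/7) / 0.77 = 1.0575 back to its contributor per unit of net cost, which exceeds 1, making full contribution the dominant choice for everyone.
So the Nash equilibrium is full contribution by all 7; the group earns 7 × (40 × 0.23 + 5.7 × 40) = 1660.40.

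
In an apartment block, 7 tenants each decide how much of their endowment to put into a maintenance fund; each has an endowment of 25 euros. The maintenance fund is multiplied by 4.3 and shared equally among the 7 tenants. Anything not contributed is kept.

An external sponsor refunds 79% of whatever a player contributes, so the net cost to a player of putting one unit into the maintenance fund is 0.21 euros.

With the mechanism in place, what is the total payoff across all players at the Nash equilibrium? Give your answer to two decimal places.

With the mechanism, a contributed unit returns (4.3/7) / 0.21 = 2.9252 per unit of net cost to the contributor — now above 1 — so contributing fully is weakly dominant for every player.
So the Nash equilibrium is full contribution by all 7; the group earns 7 × (25 × 0.79 + 4.3 × 25) = 890.75.

890.75 euros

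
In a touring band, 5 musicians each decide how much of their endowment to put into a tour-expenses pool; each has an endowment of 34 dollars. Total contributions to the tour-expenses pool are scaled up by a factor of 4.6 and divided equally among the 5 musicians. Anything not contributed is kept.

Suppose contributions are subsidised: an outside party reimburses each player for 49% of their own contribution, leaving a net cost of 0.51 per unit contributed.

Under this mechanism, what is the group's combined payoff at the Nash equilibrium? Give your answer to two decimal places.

865.30 dollars

Under the mechanism each unit contributed yields (4.6/5) / 0.51 = 1.8039 back to its contributor per unit of net cost, which exceeds 1, making full contribution the dominant choice for everyone.
So the Nash equilibrium is full contribution by all 5; the group earns 5 × (34 × 0.49 + 4.6 × 34) = 865.30.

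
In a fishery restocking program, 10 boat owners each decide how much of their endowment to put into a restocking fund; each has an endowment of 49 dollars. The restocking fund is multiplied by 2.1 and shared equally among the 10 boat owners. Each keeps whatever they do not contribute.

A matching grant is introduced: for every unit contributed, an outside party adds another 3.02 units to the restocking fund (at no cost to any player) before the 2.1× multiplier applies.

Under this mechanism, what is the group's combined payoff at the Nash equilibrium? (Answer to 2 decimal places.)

490.00 dollars

Even with the mechanism, each unit contributed returns only 2.1 × 4.02 / 10 = 0.8442 per unit of net cost, so contributing nothing is still dominant.
Everyone keeps their endowment and the group total is 10 × 49 = 490.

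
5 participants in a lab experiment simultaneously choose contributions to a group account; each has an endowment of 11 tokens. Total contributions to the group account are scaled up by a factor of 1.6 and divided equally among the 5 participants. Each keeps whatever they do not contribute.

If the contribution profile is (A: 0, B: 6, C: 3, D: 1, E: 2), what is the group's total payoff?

62.20 tokens

Total contributed: 0 + 6 + 3 + 1 + 2 = 12; total kept: 5 × 11 − 12 = 43.
The group account pays out 1.6 × 12 = 19.20 in aggregate.
Group total = 43 + 19.20 = 62.20.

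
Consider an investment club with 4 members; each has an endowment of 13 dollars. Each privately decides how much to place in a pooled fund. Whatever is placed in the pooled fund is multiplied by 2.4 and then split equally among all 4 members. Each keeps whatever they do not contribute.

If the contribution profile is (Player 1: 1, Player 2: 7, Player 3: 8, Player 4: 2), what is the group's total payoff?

Total contributed: 1 + 7 + 8 + 2 = 18; total kept: 4 × 13 − 18 = 34.
The pooled fund pays out 2.4 × 18 = 43.20 in aggregate.
Group total = 34 + 43.20 = 77.20.

77.20 dollars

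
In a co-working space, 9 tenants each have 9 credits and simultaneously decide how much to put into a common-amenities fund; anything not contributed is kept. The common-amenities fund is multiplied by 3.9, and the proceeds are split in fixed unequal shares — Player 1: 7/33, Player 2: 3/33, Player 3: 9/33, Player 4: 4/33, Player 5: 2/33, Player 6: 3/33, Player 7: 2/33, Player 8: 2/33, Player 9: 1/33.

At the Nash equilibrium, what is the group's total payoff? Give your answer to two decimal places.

For player j, contributing a unit is worthwhile iff 3.9 × (j's share) ≥ 1, i.e. iff j's share is at least 0.2564.
The only share above 0.2564 is Player 3's 9/33, contributing 9; the remaining 8 contribute 0. Total contributed: 9.
The common-amenities fund pays out 3.9 × 9 = 35.10 in total (split across the unequal shares, but the aggregate is all that matters for the group sum).
The 8 free-riders keep 9 each, adding 72. Group total = 72 + 35.10 = 107.10.

107.10 credits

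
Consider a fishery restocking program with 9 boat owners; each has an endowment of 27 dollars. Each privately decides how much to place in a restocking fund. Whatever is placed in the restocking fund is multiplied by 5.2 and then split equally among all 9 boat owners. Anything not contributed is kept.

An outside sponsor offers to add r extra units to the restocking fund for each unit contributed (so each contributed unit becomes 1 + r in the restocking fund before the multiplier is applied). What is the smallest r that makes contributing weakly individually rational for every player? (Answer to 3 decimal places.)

With matching at rate r, one contributed unit becomes (1 + r) in the restocking fund and returns 5.2 × (1 + r) / 9 to the contributor.
Setting this equal to 1: 1 + r = 9/5.2 = 1.7308.
So the minimum matching rate is r = 1.7308 − 1 = 0.731.

0.731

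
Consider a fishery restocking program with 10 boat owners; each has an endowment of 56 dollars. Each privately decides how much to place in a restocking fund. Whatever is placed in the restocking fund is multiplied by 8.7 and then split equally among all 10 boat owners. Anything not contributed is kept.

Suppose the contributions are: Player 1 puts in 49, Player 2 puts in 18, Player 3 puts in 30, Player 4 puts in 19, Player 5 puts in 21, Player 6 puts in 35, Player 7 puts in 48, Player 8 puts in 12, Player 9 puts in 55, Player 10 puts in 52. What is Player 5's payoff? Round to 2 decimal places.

329.93 dollars

Total contributed: 49 + 18 + 30 + 19 + 21 + 35 + 48 + 12 + 55 + 52 = 339.
Each receives 8.7 × 339 / 10 = 294.93 from the restocking fund.
Player 5 keeps 56 − 21 = 35, so Player 5's payoff is 35 + 294.93 = 329.93.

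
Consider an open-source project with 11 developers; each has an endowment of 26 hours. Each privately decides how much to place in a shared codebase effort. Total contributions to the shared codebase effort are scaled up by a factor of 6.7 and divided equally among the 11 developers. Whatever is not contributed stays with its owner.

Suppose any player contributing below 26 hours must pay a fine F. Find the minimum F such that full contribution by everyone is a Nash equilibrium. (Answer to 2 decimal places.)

Given the others contribute fully, the best deviation is to contribute 0 (any partial contribution still incurs the fine and gives up units whose private return 0.6091 is below 1).
Deviating from 26 to 0 saves 26 hours but forfeits the deviator's share of the drop in the shared codebase effort: 6.7/11 × 26 = 15.84.
So the deviation gain is 26 − 15.84 = 10.16, and the fine must be at least 10.16 hours to wipe it out.

10.16 hours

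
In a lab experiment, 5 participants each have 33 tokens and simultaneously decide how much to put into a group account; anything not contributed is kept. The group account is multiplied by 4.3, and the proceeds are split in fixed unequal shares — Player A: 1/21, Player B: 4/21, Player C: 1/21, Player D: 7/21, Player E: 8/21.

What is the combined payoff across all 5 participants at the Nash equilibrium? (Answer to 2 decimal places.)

A player with share s gets back 4.3·s per unit contributed, so full contribution is dominant for anyone with s > 1/4.3 = 0.2326 and zero contribution is dominant for anyone below.
Player D and Player E are above the threshold, contributing 33 each; the remaining 3 contribute 0. Total contributed: 66.
The group account pays out 4.3 × 66 = 283.80 in total (split across the unequal shares, but the aggregate is all that matters for the group sum).
The 3 free-riders keep 33 each, adding 99. Group total = 99 + 283.80 = 382.80.

382.80 tokens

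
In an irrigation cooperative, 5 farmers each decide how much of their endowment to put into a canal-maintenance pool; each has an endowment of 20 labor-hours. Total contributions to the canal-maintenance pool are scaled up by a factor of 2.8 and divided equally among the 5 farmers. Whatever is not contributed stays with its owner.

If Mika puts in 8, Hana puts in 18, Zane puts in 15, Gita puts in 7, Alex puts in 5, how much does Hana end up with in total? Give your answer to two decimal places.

Total contributed: 8 + 18 + 15 + 7 + 5 = 53.
Each receives 2.8 × 53 / 5 = 29.68 from the canal-maintenance pool.
Hana keeps 20 − 18 = 2, so Hana's payoff is 2 + 29.68 = 31.68.

31.68 labor-hours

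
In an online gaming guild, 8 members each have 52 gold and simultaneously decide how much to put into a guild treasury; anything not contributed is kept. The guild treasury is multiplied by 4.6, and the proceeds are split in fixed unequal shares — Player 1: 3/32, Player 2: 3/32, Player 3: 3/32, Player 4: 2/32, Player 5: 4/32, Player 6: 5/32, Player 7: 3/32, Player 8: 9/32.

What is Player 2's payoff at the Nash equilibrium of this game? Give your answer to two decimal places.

Each unit j contributes comes back to j as 4.6 × (j's share), so j prefers to contribute only if that share exceeds 1/4.6 = 0.2174; otherwise keeping the unit dominates.
Player 8 alone (share 9/32) is above the threshold, contributing 52; the remaining 7 contribute 0. Total contributed: 52.
Player 2 keeps 52 and receives 4.6 × 52 × 3/32 = 22.43 from the guild treasury, for a payoff of 74.43.

74.43 gold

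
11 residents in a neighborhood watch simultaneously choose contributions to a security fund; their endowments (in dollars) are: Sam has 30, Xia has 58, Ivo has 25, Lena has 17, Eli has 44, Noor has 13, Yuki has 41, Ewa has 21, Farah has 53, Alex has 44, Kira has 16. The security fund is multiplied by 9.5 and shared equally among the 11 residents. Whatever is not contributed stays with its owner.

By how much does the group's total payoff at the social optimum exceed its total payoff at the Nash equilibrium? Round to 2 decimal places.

3077.00 dollars

The private return per contributed unit is 9.5/11 = 0.8636 < 1 for every player regardless of endowment, so the Nash equilibrium is zero contribution and the group total is Σ E_j = 30 + 58 + 25 + 17 + 44 + 13 + 41 + 21 + 53 + 44 + 16 = 362.
Each contributed unit returns 9.500 to the group, so the social optimum is full contribution by everyone: group total = 9.500 × 362 = 3439.00.
Efficiency loss = (9.500 − 1) × 362 = 3077.00.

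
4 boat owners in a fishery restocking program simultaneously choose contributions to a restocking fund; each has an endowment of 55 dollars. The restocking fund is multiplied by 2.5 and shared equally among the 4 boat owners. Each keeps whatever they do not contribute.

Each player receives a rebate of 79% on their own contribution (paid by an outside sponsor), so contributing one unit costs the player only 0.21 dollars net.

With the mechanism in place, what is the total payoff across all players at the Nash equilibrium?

Under the mechanism each unit contributed yields (2.5/4) / 0.21 = 2.9762 back to its contributor per unit of net cost, which exceeds 1, making full contribution the dominant choice for everyone.
At the Nash equilibrium everyone contributes 55. Group total payoff = 4 × (55 × 0.79 + 2.5 × 55) = 723.80.

723.80 dollars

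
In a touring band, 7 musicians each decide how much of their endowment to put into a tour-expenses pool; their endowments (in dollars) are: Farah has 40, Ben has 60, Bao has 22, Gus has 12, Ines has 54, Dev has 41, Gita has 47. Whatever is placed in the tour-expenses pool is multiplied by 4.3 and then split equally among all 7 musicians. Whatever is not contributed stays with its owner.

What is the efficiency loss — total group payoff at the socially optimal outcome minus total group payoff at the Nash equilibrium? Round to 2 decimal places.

The private return per contributed unit is 4.3/7 = 0.6143 < 1 for every player regardless of endowment, so the Nash equilibrium is zero contribution and the group total is Σ E_j = 40 + 60 + 22 + 12 + 54 + 41 + 47 = 276.
Each contributed unit returns 4.300 to the group, so the social optimum is full contribution by everyone: group total = 4.300 × 276 = 1186.80.
Efficiency loss = (4.300 − 1) × 276 = 910.80.

910.80 dollars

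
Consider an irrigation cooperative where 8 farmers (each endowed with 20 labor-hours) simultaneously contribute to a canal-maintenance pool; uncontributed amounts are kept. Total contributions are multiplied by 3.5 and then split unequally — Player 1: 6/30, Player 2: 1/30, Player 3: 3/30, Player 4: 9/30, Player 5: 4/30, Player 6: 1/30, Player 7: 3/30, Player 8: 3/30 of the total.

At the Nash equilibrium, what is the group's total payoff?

210.00 labor-hours

A player with share s gets back 3.5·s per unit contributed, so full contribution is dominant for anyone with s > 1/3.5 = 0.2857 and zero contribution is dominant for anyone below.
Player 4 alone (share 9/30) is above the threshold, contributing 20; the remaining 7 contribute 0. Total contributed: 20.
The canal-maintenance pool pays out 3.5 × 20 = 70.00 in total (split across the unequal shares, but the aggregate is all that matters for the group sum).
The 7 free-riders keep 20 each, adding 140. Group total = 140 + 70.00 = 210.00.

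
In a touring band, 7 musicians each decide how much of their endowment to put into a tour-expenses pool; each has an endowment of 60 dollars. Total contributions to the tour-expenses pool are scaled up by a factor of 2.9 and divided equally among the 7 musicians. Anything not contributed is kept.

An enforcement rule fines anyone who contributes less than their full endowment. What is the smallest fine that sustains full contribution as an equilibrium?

Given the others contribute fully, the best deviation is to contribute 0 (any partial contribution still incurs the fine and gives up units whose private return 0.4143 is below 1).
Deviating from 60 to 0 saves 60 dollars but forfeits the deviator's share of the drop in the tour-expenses pool: 2.9/7 × 60 = 24.86.
So the deviation gain is 60 − 24.86 = 35.14, and the fine must be at least 35.14 dollars to wipe it out.

35.14 dollars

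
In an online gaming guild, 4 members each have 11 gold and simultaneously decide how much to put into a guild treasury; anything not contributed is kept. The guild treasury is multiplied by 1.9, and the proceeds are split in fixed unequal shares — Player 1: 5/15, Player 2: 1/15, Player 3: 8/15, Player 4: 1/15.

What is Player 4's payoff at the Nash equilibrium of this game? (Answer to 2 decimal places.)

12.39 gold

A player with share s gets back 1.9·s per unit contributed, so full contribution is dominant for anyone with s > 1/1.9 = 0.5263 and zero contribution is dominant for anyone below.
The only share above 0.5263 is Player 3's 8/15, contributing 11; the remaining 3 contribute 0. Total contributed: 11.
Player 4 keeps 11 and receives 1.9 × 11 × 1/15 = 1.39 from the guild treasury, for a payoff of 12.39.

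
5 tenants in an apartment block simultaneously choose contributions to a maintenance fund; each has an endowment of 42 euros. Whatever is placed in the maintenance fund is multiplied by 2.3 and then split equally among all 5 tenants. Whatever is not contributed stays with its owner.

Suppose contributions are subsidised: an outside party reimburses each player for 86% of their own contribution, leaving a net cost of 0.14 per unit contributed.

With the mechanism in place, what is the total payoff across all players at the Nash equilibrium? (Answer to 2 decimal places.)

663.60 euros

Under the mechanism each unit contributed yields (2.3/5) / 0.14 = 3.2857 back to its contributor per unit of net cost, which exceeds 1, making full contribution the dominant choice for everyone.
So the Nash equilibrium is full contribution by all 5; the group earns 5 × (42 × 0.86 + 2.3 × 42) = 663.60.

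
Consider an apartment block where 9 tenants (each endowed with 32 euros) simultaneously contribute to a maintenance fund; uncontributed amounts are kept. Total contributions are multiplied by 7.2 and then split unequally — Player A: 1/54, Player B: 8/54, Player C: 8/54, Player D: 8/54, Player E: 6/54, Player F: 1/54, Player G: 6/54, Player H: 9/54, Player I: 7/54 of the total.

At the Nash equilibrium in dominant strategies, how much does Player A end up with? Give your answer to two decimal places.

49.07 euros

For player j, contributing a unit is worthwhile iff 7.2 × (j's share) ≥ 1, i.e. iff j's share is at least 0.1389.
The shares above 0.1389 belong to Player B, Player C, Player D and Player H, contributing 32 each; the remaining 5 contribute 0. Total contributed: 128.
Player A keeps 32 and receives 7.2 × 128 × 1/54 = 17.07 from the maintenance fund, for a payoff of 49.07.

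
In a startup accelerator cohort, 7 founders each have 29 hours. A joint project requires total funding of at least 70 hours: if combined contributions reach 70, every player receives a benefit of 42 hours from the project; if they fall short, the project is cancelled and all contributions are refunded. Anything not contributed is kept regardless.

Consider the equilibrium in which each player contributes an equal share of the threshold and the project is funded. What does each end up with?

61 hours

Equal share of the threshold: 70/7 = 10.
At this profile no one gains by cutting their contribution: any cut drops the total below 70, the project is cancelled, contributions are refunded, and the deviator ends with 29, which is less than 29 − 10 + 42 = 61. Contributing more than 10 just wastes the excess. So contributing exactly 10 is a best response.
Each player's payoff: 29 − 10 + 42 = 61.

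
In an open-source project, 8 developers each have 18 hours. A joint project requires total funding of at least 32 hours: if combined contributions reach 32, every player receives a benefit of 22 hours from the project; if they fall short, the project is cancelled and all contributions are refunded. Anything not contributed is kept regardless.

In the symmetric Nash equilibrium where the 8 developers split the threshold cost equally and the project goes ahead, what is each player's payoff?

Equal share of the threshold: 32/8 = 4.
At this profile no one gains by cutting their contribution: any cut drops the total below 32, the project is cancelled, contributions are refunded, and the deviator ends with 18, which is less than 18 − 4 + 22 = 36. Contributing more than 4 just wastes the excess. So contributing exactly 4 is a best response.
Each player's payoff: 18 − 4 + 22 = 36.

36 hours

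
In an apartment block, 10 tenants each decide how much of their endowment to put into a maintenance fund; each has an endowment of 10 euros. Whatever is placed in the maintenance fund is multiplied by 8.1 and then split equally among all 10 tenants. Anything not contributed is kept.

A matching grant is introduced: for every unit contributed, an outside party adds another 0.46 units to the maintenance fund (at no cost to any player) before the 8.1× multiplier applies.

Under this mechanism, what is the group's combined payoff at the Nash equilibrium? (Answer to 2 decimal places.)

Under the mechanism each unit contributed yields 8.1 × 1.46 / 10 = 1.1826 back to its contributor per unit of net cost, which exceeds 1, making full contribution the dominant choice for everyone.
At the Nash equilibrium everyone contributes 10. Group total payoff = 8.1 × 1.46 × 100 = 1182.60.

1182.60 euros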